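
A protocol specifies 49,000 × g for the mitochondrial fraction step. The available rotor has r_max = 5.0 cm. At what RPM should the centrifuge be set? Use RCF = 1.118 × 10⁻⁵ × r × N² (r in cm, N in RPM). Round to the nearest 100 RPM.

≈ 29600 RPM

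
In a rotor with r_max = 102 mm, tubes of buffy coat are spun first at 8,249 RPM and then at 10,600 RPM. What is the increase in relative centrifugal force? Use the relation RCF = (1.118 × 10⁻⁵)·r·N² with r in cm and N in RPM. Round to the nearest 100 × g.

5100 x g

r = 102 mm = 10.2 cm
RCF₁ = 1.118 × 10⁻⁵ × 10.2 × (8249)² = 1.118 × 10⁻⁵ × 10.2 × 68,046,001 ≈ 7,759.7 × g
RCF₂ = 1.118 × 10⁻⁵ × 10.2 × (10600)² = 1.118 × 10⁻⁵ × 10.2 × 112,360,000 ≈ 12,813.1 × g
Increase = 12,813.1 − 7,759.7 = 5,053.4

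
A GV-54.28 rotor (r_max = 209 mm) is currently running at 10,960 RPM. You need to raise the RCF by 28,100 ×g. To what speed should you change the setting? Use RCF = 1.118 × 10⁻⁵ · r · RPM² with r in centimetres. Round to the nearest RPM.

r = 209 mm = 20.9 cm
Current RCF = 1.118 × 10⁻⁵ × 20.9 × (10960)² = 1.118 × 10⁻⁵ × 20.9 × 120,121,600 ≈ 28,067.9 × g
Target RCF = 28,067.9 + 28,100 = 56,167.9 × g
N² = 56,167.9 / (23.3662 × 10⁻⁵) = 240,380,978
N ≈ √240,380,978 ≈ 15,504.2

15504 RPM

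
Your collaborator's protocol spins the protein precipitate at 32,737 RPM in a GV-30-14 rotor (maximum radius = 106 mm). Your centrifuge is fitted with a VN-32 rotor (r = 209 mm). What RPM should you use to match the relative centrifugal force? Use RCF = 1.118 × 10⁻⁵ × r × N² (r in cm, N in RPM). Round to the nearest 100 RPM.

23300 RPM

Original rotor: r = 106 mm = 10.6 cm
RCF = 1.118 × 10⁻⁵ × r × N²
RCF_original = 1.118 × 10⁻⁵ × 10.6 × (32737)² = 1.118 × 10⁻⁵ × 10.6 × 1,071,711,169 ≈ 127,006.3 × g
Your rotor: r = 209 mm = 20.9 cm
127,006.3 = 1.118 × 10⁻⁵ × 20.9 × N²
N² = 127,006.3 / (23.3662 × 10⁻⁵) = 543,547,089
N ≈ √543,547,089 ≈ 23,314.1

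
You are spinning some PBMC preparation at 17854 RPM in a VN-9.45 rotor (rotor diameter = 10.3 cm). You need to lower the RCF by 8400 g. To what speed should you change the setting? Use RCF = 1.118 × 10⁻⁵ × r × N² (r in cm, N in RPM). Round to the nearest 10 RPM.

r = 10.3 / 2 = 5.15 cm
Current RCF = 1.118 × 10⁻⁵ × 5.15 × (17854)² = 1.118 × 10⁻⁵ × 5.15 × 318,765,316 ≈ 18,353.6 × g
Target RCF = 18,353.6 − 8,400 = 9,953.6 × g
N² = 9,953.6 / (5.7577 × 10⁻⁵) = 172,874,585
N ≈ √172,874,585 ≈ 13,148.2

N₂ ≈ 13150 RPM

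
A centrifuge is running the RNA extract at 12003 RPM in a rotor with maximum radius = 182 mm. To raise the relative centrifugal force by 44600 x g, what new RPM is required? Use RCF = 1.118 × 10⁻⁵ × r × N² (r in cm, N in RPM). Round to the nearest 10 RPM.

≈ 19060 RPM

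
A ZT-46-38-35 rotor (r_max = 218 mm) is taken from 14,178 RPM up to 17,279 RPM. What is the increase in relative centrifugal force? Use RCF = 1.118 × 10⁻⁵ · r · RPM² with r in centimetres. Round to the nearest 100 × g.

23800 x g

r = 218 mm = 21.8 cm
RCF₁ = 1.118 × 10⁻⁵ × 21.8 × (14178)² = 1.118 × 10⁻⁵ × 21.8 × 201,015,684 ≈ 48,992.3 × g
RCF₂ = 1.118 × 10⁻⁵ × 21.8 × (17279)² = 1.118 × 10⁻⁵ × 21.8 × 298,563,841 ≈ 72,767.2 × g
Increase = 72,767.2 − 48,992.3 = 23,774.9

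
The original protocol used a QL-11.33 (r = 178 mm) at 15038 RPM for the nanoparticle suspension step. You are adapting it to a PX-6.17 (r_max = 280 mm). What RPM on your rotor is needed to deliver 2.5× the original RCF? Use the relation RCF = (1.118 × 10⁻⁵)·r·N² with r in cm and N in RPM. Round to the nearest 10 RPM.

Original rotor: r = 178 mm = 17.8 cm
RCF_original = 1.118 × 10⁻⁵ × 17.8 × (15038)² = 1.118 × 10⁻⁵ × 17.8 × 226,141,444 ≈ 45,003.1 × g
Target RCF = 2.5 × 45,003.1 ≈ 112,507.8 × g
Your rotor: r = 280 mm = 28.0 cm
112,507.8 = 1.118 × 10⁻⁵ × 28 × N²
N² = 112,507.8 / (31.304 × 10⁻⁵) = 359,403,910
N ≈ √359,403,910 ≈ 18,958.0

≈ 18960 RPM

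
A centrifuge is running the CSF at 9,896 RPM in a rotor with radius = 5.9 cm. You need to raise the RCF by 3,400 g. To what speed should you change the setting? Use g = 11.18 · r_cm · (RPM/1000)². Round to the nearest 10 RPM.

≈ 12230 RPM

Current RCF = 11.18 × 5.9 × (9.896)² = 11.18 × 5.9 × 97.930816 ≈ 6,459.7 × g
Target RCF = 6,459.7 + 3,400 = 9,859.7 × g
(N/1000)² = 9,859.7 / 65.962 = 149.4755
N = 1000 × √149.4755 ≈ 12,226.0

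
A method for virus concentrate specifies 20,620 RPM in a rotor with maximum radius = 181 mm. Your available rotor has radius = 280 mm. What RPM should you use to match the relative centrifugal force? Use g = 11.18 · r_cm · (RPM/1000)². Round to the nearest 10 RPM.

≈ 16580 RPM

Original rotor: r = 181 mm = 18.1 cm
RCF = 11.18 × r × (N/1000)²
RCF_original = 11.18 × 18.1 × (20.62)² = 11.18 × 18.1 × 425.1844 ≈ 86,039.5 × g
Your rotor: r = 280 mm = 28.0 cm
86,039.5 = 11.18 × 28 × (N/1000)²
(N/1000)² = 86,039.5 / 313.04 = 274.8515
N = 1000 × √274.8515 ≈ 16,578.6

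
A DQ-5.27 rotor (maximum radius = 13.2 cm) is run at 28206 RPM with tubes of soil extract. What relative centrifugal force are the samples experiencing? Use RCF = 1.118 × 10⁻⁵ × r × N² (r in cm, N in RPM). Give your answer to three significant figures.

117000 x g

RCF = 1.118 × 10⁻⁵ × r × N²
RCF = 1.118 × 10⁻⁵ × 13.2 × (28206)² = 1.118 × 10⁻⁵ × 13.2 × 795,578,436 ≈ 117,408.3 × g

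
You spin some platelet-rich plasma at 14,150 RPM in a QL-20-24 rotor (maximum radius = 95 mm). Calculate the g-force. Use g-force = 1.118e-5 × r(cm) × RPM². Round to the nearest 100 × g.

≈ 21300 x g

r = 95 mm = 9.5 cm
RCF = 1.118 × 10⁻⁵ × 9.5 × (14150)² = 1.118 × 10⁻⁵ × 9.5 × 200,222,500 ≈ 21,265.6 × g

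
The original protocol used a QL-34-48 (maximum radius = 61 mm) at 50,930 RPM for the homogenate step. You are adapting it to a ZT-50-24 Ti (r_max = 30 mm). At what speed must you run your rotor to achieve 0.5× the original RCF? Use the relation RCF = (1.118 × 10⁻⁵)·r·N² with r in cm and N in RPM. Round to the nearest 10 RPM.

≈ 51350 RPM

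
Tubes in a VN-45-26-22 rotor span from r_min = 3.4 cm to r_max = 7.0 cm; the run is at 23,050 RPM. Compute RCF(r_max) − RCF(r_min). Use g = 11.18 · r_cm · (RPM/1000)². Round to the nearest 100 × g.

RCF_max = 11.18 × 7 × (23.05)² = 11.18 × 7 × 531.3025 ≈ 41,579.7 × g
RCF_min = 11.18 × 3.4 × (23.05)² = 11.18 × 3.4 × 531.3025 ≈ 20,195.9 × g
ΔRCF = 41,579.7 − 20,195.9 = 21,383.8

21400 × g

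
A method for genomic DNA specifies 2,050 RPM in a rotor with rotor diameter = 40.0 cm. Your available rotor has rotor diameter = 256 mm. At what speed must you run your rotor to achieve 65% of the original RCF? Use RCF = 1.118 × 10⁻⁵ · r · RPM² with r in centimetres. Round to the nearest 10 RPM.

2070 RPM

Original rotor: r = 40.0 / 2 = 20 cm
RCF_original = 1.118 × 10⁻⁵ × 20 × (2050)² = 1.118 × 10⁻⁵ × 20 × 4,202,500 ≈ 939.7 × g
Target RCF = 0.65 × 939.7 ≈ 610.8 × g
Your rotor: r = 256 mm / 2 = 128 mm = 12.8 cm
610.8 = 1.118 × 10⁻⁵ × 12.8 × N²
N² = 610.8 / (14.3104 × 10⁻⁵) = 4,268,225
N ≈ √4,268,225 ≈ 2,066.0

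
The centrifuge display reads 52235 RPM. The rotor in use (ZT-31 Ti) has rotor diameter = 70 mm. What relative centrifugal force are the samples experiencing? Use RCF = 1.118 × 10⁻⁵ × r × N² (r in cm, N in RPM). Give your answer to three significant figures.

107000 ×g

r = 70 mm / 2 = 35 mm = 3.5 cm
RCF = 1.118 × 10⁻⁵ × 3.5 × (52235)² = 1.118 × 10⁻⁵ × 3.5 × 2,728,495,225 ≈ 106,766 × g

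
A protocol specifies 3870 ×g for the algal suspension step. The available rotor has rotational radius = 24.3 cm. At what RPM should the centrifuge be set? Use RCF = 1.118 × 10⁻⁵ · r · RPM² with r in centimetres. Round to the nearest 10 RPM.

3770 RPM

RCF = 1.118 × 10⁻⁵ × r × N²
3,870 = 1.118 × 10⁻⁵ × 24.3 × N²
N² = 3,870 / (27.1674 × 10⁻⁵) = 14,245,014
N ≈ √14,245,014 ≈ 3,774.3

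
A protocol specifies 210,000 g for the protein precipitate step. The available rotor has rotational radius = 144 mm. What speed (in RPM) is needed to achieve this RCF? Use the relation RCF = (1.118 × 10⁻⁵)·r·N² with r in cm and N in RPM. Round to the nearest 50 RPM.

≈ 36100 RPM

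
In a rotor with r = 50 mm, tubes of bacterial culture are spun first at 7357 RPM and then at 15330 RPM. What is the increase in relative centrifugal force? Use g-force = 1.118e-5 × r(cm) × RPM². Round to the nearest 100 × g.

10100 ×g

r = 50 mm = 5.0 cm
RCF₁ = 1.118 × 10⁻⁵ × 5 × (7357)² = 1.118 × 10⁻⁵ × 5 × 54,125,449 ≈ 3,025.6 × g
RCF₂ = 1.118 × 10⁻⁵ × 5 × (15330)² = 1.118 × 10⁻⁵ × 5 × 235,008,900 ≈ 13,137 × g
Increase = 13,137 − 3,025.6 = 10,111.4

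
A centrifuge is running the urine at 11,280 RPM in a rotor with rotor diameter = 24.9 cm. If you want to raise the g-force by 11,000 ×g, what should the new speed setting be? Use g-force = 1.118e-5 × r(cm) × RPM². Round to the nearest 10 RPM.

r = 24.9 / 2 = 12.45 cm
Current RCF = 1.118 × 10⁻⁵ × 12.45 × (11280)² = 1.118 × 10⁻⁵ × 12.45 × 127,238,400 ≈ 17,710.4 × g
Target RCF = 17,710.4 + 11,000 = 28,710.4 × g
N² = 28,710.4 / (13.9191 × 10⁻⁵) = 206,266,210
N ≈ √206,266,210 ≈ 14,362.0

14360 RPM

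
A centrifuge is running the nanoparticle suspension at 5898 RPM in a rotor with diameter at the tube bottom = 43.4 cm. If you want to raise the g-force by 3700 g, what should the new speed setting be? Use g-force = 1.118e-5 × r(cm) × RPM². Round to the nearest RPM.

r = 43.4 / 2 = 21.7 cm
Current RCF = 1.118 × 10⁻⁵ × 21.7 × (5898)² = 1.118 × 10⁻⁵ × 21.7 × 34,786,404 ≈ 8,439.4 × g
Target RCF = 8,439.4 + 3,700 = 12,139.4 × g
N² = 12,139.4 / (24.2606 × 10⁻⁵) = 50,037,509
N ≈ √50,037,509 ≈ 7,073.7

7074 RPM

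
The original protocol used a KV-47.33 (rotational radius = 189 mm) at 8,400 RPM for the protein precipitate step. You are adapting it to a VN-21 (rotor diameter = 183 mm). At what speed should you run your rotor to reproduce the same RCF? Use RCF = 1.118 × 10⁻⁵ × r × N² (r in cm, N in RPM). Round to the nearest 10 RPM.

Original rotor: r = 189 mm = 18.9 cm
RCF = 1.118 × 10⁻⁵ × r × N²
RCF_original = 1.118 × 10⁻⁵ × 18.9 × (8400)² = 1.118 × 10⁻⁵ × 18.9 × 70,560,000 ≈ 14,909.5 × g
Your rotor: r = 183 mm / 2 = 91.5 mm = 9.15 cm
14,909.5 = 1.118 × 10⁻⁵ × 9.15 × N²
N² = 14,909.5 / (10.2297 × 10⁻⁵) = 145,747,187
N ≈ √145,747,187 ≈ 12,072.6

≈ 12070 RPM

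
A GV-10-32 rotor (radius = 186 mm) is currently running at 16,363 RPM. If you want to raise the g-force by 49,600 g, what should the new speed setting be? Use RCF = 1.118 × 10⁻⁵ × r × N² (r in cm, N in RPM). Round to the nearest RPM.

r = 186 mm = 18.6 cm
Current RCF = 1.118 × 10⁻⁵ × 18.6 × (16363)² = 1.118 × 10⁻⁵ × 18.6 × 267,747,769 ≈ 55,677.6 × g
Target RCF = 55,677.6 + 49,600 = 105,277.6 × g
N² = 105,277.6 / (20.7948 × 10⁻⁵) = 506,268,875
N ≈ √506,268,875 ≈ 22,500.4

N₂ ≈ 22500 RPM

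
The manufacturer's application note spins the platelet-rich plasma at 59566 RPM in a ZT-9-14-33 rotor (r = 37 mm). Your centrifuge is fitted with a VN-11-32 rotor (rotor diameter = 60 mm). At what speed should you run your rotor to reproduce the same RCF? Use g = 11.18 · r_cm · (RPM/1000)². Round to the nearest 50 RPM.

≈ 66150 RPM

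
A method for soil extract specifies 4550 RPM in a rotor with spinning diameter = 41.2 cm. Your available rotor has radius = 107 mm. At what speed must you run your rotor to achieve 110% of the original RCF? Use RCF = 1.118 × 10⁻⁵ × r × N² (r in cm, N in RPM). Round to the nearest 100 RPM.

≈ 6600 RPM

Original rotor: r = 41.2 / 2 = 20.6 cm
RCF_original = 1.118 × 10⁻⁵ × 20.6 × (4550)² = 1.118 × 10⁻⁵ × 20.6 × 20,702,500 ≈ 4,768 × g
Target RCF = 1.1 × 4,768 ≈ 5,244.8 × g
Your rotor: r = 107 mm = 10.7 cm
5,244.8 = 1.118 × 10⁻⁵ × 10.7 × N²
N² = 5,244.8 / (11.9626 × 10⁻⁵) = 43,843,312
N ≈ √43,843,312 ≈ 6,621.4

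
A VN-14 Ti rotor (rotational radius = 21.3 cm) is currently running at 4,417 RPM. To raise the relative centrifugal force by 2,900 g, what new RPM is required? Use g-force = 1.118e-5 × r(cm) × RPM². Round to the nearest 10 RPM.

Current RCF = 1.118 × 10⁻⁵ × 21.3 × (4417)² = 1.118 × 10⁻⁵ × 21.3 × 19,509,889 ≈ 4,646 × g
Target RCF = 4,646 + 2,900 = 7,546 × g
N² = 7,546 / (23.8134 × 10⁻⁵) = 31,688,041
N ≈ √31,688,041 ≈ 5,629.2

N₂ ≈ 5630 RPM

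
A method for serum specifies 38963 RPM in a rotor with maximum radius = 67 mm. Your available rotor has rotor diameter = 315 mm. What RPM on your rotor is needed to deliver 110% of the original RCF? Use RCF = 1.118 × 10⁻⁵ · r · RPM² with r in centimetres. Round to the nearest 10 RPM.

26650 RPM

Original rotor: r = 67 mm = 6.7 cm
RCF_original = 1.118 × 10⁻⁵ × 6.7 × (38963)² = 1.118 × 10⁻⁵ × 6.7 × 1,518,115,369 ≈ 113,715.9 × g
Target RCF = 1.1 × 113,715.9 ≈ 125,087.5 × g
Your rotor: r = 315 mm / 2 = 157.5 mm = 15.75 cm
125,087.5 = 1.118 × 10⁻⁵ × 15.75 × N²
N² = 125,087.5 / (17.6085 × 10⁻⁵) = 710,381,350
N ≈ √710,381,350 ≈ 26,653.0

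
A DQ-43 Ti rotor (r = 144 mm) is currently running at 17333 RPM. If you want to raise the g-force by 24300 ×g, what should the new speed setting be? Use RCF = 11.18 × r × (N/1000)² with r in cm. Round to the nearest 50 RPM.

N₂ ≈ 21250 RPM

r = 144 mm = 14.4 cm
Current RCF = 11.18 × 14.4 × (17.333)² = 11.18 × 14.4 × 300.432889 ≈ 48,367.3 × g
Target RCF = 48,367.3 + 24,300 = 72,667.3 × g
(N/1000)² = 72,667.3 / 160.992 = 451.3721
N = 1000 × √451.3721 ≈ 21,245.5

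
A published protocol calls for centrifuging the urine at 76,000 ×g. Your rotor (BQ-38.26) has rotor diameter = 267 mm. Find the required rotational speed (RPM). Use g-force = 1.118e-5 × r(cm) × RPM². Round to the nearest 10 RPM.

≈ 22570 RPM

r = 267 mm / 2 = 133.5 mm = 13.35 cm
76,000 = 1.118 × 10⁻⁵ × 13.35 × N²
N² = 76,000 / (14.9253 × 10⁻⁵) = 509,202,495
N ≈ √509,202,495 ≈ 22,565.5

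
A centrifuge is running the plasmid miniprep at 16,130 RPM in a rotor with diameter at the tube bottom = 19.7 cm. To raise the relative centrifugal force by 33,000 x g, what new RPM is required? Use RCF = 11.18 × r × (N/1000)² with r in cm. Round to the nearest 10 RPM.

r = 19.7 / 2 = 9.85 cm
Current RCF = 11.18 × 9.85 × (16.13)² = 11.18 × 9.85 × 260.1769 ≈ 28,651.5 × g
Target RCF = 28,651.5 + 33,000 = 61,651.5 × g
(N/1000)² = 61,651.5 / 110.123 = 559.8422
N = 1000 × √559.8422 ≈ 23,661.0

N₂ ≈ 23660 RPM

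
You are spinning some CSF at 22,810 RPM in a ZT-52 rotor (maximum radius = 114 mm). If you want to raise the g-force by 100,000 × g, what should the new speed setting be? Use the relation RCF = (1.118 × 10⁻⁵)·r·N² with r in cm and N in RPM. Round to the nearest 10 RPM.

N₂ ≈ 36120 RPM

r = 114 mm = 11.4 cm
Current RCF = 1.118 × 10⁻⁵ × 11.4 × (22810)² = 1.118 × 10⁻⁵ × 11.4 × 520,296,100 ≈ 66,312.8 × g
Target RCF = 66,312.8 + 100,000 = 166,312.8 × g
N² = 166,312.8 / (12.7452 × 10⁻⁵) = 1,304,905,376
N ≈ √1,304,905,376 ≈ 36,123.5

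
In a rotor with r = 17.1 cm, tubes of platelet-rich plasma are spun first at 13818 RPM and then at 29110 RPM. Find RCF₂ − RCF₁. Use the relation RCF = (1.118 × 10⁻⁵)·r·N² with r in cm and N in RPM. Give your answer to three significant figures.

RCF₁ = 1.118 × 10⁻⁵ × 17.1 × (13818)² = 1.118 × 10⁻⁵ × 17.1 × 190,937,124 ≈ 36,503 × g
RCF₂ = 1.118 × 10⁻⁵ × 17.1 × (29110)² = 1.118 × 10⁻⁵ × 17.1 × 847,392,100 ≈ 162,002.7 × g
Increase = 162,002.7 − 36,503 = 125,499.7

125000 g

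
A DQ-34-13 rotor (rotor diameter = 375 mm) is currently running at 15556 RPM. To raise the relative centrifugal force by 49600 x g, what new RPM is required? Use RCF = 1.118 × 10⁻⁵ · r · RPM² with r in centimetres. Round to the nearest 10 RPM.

r = 375 mm / 2 = 187.5 mm = 18.75 cm
Current RCF = 1.118 × 10⁻⁵ × 18.75 × (15556)² = 1.118 × 10⁻⁵ × 18.75 × 241,989,136 ≈ 50,727 × g
Target RCF = 50,727 + 49,600 = 100,327 × g
N² = 100,327 / (20.9625 × 10⁻⁵) = 478,602,266
N ≈ √478,602,266 ≈ 21,877.0

N₂ ≈ 21880 RPM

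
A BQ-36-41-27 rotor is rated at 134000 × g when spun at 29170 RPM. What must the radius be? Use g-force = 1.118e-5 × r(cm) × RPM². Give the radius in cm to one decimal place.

RCF = 1.118 × 10⁻⁵ × r × N²
134000 = 1.118 × 10⁻⁵ × r × (29170)²
r = 134000 / (1.118 × 10⁻⁵ × 850,888,900) = 134000 / 9512.938 ≈ 14.086 cm

≈ 14.1 cm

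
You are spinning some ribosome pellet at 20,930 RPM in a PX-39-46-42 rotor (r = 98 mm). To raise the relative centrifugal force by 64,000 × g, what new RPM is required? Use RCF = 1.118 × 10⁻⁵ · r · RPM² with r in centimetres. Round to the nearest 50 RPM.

r = 98 mm = 9.8 cm
Current RCF = 1.118 × 10⁻⁵ × 9.8 × (20930)² = 1.118 × 10⁻⁵ × 9.8 × 438,064,900 ≈ 47,996.1 × g
Target RCF = 47,996.1 + 64,000 = 111,996.1 × g
N² = 111,996.1 / (10.9564 × 10⁻⁵) = 1,022,197,985
N ≈ √1,022,197,985 ≈ 31,971.8

N₂ ≈ 31950 RPM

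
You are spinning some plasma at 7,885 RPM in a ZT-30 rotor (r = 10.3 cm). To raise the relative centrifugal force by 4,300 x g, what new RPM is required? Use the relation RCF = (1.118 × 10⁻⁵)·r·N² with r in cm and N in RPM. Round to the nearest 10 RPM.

Current RCF = 1.118 × 10⁻⁵ × 10.3 × (7885)² = 1.118 × 10⁻⁵ × 10.3 × 62,173,225 ≈ 7,159.5 × g
Target RCF = 7,159.5 + 4,300 = 11,459.5 × g
N² = 11,459.5 / (11.5154 × 10⁻⁵) = 99,514,563
N ≈ √99,514,563 ≈ 9,975.7

≈ 9980 RPM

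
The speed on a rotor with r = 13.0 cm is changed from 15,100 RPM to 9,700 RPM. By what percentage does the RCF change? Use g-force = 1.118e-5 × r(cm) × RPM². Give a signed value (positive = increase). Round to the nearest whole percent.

RCF ∝ N², so the ratio is (9700/15100)² = (0.642384)² = 0.4127.
Change = 0.4127 − 1 = -0.5873 → -58.7%.

-59%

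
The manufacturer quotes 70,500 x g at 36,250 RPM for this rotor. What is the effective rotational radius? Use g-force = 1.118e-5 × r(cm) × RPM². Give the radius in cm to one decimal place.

4.8 cm

RCF = 1.118 × 10⁻⁵ × r × N²
70500 = 1.118 × 10⁻⁵ × r × (36250)²
r = 70500 / (1.118 × 10⁻⁵ × 1,314,062,500) = 70500 / 14691.22 ≈ 4.799 cm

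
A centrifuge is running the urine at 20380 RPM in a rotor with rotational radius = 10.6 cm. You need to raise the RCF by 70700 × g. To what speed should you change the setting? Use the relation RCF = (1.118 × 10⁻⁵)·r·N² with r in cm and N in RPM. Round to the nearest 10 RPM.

N₂ ≈ 31810 RPM

Current RCF = 1.118 × 10⁻⁵ × 10.6 × (20380)² = 1.118 × 10⁻⁵ × 10.6 × 415,344,400 ≈ 49,221.6 × g
Target RCF = 49,221.6 + 70,700 = 119,921.6 × g
N² = 119,921.6 / (11.8508 × 10⁻⁵) = 1,011,928,309
N ≈ √1,011,928,309 ≈ 31,810.8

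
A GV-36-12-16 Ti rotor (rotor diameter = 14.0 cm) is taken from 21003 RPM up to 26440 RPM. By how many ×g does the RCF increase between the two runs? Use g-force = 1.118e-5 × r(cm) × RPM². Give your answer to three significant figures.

r = 14.0 / 2 = 7 cm
RCF₁ = 1.118 × 10⁻⁵ × 7 × (21003)² = 1.118 × 10⁻⁵ × 7 × 441,126,009 ≈ 34,522.5 × g
RCF₂ = 1.118 × 10⁻⁵ × 7 × (26440)² = 1.118 × 10⁻⁵ × 7 × 699,073,600 ≈ 54,709.5 × g
Increase = 54,709.5 − 34,522.5 = 20,187

≈ 20200 ×g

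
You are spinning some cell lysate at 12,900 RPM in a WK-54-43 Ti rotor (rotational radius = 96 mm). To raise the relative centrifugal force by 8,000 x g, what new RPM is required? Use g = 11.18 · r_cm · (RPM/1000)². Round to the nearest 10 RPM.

N₂ ≈ 15520 RPM

r = 96 mm = 9.6 cm
Current RCF = 11.18 × 9.6 × (12.9)² = 11.18 × 9.6 × 166.41 ≈ 17,860.5 × g
Target RCF = 17,860.5 + 8,000 = 25,860.5 × g
(N/1000)² = 25,860.5 / 107.328 = 240.9483
N = 1000 × √240.9483 ≈ 15,522.5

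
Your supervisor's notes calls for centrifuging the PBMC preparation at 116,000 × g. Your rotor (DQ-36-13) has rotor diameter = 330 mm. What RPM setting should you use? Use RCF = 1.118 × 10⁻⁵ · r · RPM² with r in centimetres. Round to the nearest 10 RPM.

r = 330 mm / 2 = 165 mm = 16.5 cm
116,000 = 1.118 × 10⁻⁵ × 16.5 × N²
N² = 116,000 / (18.447 × 10⁻⁵) = 628,828,536
N ≈ √628,828,536 ≈ 25,076.5

25080 RPM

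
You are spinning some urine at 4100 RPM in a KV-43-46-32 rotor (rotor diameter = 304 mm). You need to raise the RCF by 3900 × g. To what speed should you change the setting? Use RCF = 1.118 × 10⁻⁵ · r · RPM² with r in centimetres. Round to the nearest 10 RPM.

6310 RPM

r = 304 mm / 2 = 152 mm = 15.2 cm
Current RCF = 1.118 × 10⁻⁵ × 15.2 × (4100)² = 1.118 × 10⁻⁵ × 15.2 × 16,810,000 ≈ 2,856.6 × g
Target RCF = 2,856.6 + 3,900 = 6,756.6 × g
N² = 6,756.6 / (16.9936 × 10⁻⁵) = 39,759,674
N ≈ √39,759,674 ≈ 6,305.5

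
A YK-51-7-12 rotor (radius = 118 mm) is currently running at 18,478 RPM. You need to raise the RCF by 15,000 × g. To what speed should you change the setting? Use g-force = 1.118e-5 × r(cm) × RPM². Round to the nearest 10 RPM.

r = 118 mm = 11.8 cm
Current RCF = 1.118 × 10⁻⁵ × 11.8 × (18478)² = 1.118 × 10⁻⁵ × 11.8 × 341,436,484 ≈ 45,043.7 × g
Target RCF = 45,043.7 + 15,000 = 60,043.7 × g
N² = 60,043.7 / (13.1924 × 10⁻⁵) = 455,138,565
N ≈ √455,138,565 ≈ 21,334.0

N₂ ≈ 21330 RPM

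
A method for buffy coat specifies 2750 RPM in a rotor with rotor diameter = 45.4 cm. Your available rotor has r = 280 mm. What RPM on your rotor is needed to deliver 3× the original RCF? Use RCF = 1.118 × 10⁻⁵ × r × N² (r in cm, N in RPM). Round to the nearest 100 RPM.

4300 RPM

Original rotor: r = 45.4 / 2 = 22.7 cm
RCF_original = 1.118 × 10⁻⁵ × 22.7 × (2750)² = 1.118 × 10⁻⁵ × 22.7 × 7,562,500 ≈ 1,919.3 × g
Target RCF = 3 × 1,919.3 ≈ 5,757.9 × g
Your rotor: r = 280 mm = 28.0 cm
5,757.9 = 1.118 × 10⁻⁵ × 28 × N²
N² = 5,757.9 / (31.304 × 10⁻⁵) = 18,393,496
N ≈ √18,393,496 ≈ 4,288.8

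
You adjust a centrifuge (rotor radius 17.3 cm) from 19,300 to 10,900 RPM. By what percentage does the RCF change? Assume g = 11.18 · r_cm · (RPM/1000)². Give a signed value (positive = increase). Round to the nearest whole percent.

RCF ∝ N², so the ratio is (10900/19300)² = (0.564767)² = 0.3190.
Change = 0.3190 − 1 = -0.6810 → -68.1%.

-68%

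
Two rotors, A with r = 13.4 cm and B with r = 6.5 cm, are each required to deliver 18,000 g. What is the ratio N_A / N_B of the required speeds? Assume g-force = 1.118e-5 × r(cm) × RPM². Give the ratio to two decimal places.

At fixed RCF, N ∝ 1/√r, so N_A/N_B = √(r_B/r_A) = √(6.5/13.4) = √0.485075 = 0.6965.

0.70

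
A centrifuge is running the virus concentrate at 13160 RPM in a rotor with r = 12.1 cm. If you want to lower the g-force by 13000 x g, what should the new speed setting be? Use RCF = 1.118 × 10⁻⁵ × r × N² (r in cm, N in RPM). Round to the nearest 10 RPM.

N₂ ≈ 8780 RPM

Current RCF = 1.118 × 10⁻⁵ × 12.1 × (13160)² = 1.118 × 10⁻⁵ × 12.1 × 173,185,600 ≈ 23,428.2 × g
Target RCF = 23,428.2 − 13,000 = 10,428.2 × g
N² = 10,428.2 / (13.5278 × 10⁻⁵) = 77,087,183
N ≈ √77,087,183 ≈ 8,779.9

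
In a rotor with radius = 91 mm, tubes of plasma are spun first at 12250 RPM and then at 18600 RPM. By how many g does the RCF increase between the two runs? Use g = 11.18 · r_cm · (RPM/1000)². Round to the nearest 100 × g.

19900 g

r = 91 mm = 9.1 cm
RCF₁ = 11.18 × 9.1 × (12.25)² = 11.18 × 9.1 × 150.0625 ≈ 15,267.1 × g
RCF₂ = 11.18 × 9.1 × (18.6)² = 11.18 × 9.1 × 345.96 ≈ 35,197.3 × g
Increase = 35,197.3 − 15,267.1 = 19,930.2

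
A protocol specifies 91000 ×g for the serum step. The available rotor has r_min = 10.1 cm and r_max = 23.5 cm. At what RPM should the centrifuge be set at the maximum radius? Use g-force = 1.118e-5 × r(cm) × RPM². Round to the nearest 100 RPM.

≈ 18600 RPM

Use r_max = 23.5 cm.
RCF = 1.118 × 10⁻⁵ × r × N²
91,000 = 1.118 × 10⁻⁵ × 23.5 × N²
N² = 91,000 / (26.273 × 10⁻⁵) = 346,363,187
N ≈ √346,363,187 ≈ 18,610.8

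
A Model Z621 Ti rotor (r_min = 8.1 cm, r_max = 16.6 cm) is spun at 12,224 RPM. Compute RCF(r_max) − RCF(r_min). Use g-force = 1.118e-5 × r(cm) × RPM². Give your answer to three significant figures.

≈ 14200 × g

RCF_max = 1.118 × 10⁻⁵ × 16.6 × (12224)² = 1.118 × 10⁻⁵ × 16.6 × 149,426,176 ≈ 27,731.7 × g
RCF_min = 1.118 × 10⁻⁵ × 8.1 × (12224)² = 1.118 × 10⁻⁵ × 8.1 × 149,426,176 ≈ 13,531.7 × g
ΔRCF = 27,731.7 − 13,531.7 = 14,200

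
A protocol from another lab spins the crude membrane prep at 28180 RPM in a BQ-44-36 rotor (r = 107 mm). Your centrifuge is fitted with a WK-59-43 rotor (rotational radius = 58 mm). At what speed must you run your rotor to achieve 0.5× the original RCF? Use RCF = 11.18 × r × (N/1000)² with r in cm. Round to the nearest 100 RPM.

≈ 27100 RPM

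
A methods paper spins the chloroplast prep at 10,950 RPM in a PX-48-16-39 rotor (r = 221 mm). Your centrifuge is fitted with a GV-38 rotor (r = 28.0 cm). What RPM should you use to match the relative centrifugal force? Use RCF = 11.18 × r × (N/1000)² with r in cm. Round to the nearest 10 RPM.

9730 RPM

Original rotor: r = 221 mm = 22.1 cm
RCF_original = 11.18 × 22.1 × (10.95)² = 11.18 × 22.1 × 119.9025 ≈ 29,625.3 × g
29,625.3 = 11.18 × 28 × (N/1000)²
(N/1000)² = 29,625.3 / 313.04 = 94.63743
N = 1000 × √94.63743 ≈ 9,728.2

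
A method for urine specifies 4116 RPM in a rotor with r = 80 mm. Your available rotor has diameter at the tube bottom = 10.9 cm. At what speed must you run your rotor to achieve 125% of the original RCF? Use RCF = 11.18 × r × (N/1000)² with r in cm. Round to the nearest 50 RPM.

Original rotor: r = 80 mm = 8.0 cm
RCF_original = 11.18 × 8 × (4.116)² = 11.18 × 8 × 16.941456 ≈ 1,515.2 × g
Target RCF = 1.25 × 1,515.2 ≈ 1,894 × g
Your rotor: r = 10.9 / 2 = 5.45 cm
1,894 = 11.18 × 5.45 × (N/1000)²
(N/1000)² = 1,894 / 60.931 = 31.08434
N = 1000 × √31.08434 ≈ 5,575.3

5600 RPM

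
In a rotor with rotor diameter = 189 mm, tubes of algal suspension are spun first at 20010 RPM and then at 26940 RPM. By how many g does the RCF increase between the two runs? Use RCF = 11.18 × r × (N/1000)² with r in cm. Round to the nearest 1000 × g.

r = 189 mm / 2 = 94.5 mm = 9.45 cm
RCF₁ = 11.18 × 9.45 × (20.01)² = 11.18 × 9.45 × 400.4001 ≈ 42,302.7 × g
RCF₂ = 11.18 × 9.45 × (26.94)² = 11.18 × 9.45 × 725.7636 ≈ 76,677.7 × g
Increase = 76,677.7 − 42,302.7 = 34,375

34000 g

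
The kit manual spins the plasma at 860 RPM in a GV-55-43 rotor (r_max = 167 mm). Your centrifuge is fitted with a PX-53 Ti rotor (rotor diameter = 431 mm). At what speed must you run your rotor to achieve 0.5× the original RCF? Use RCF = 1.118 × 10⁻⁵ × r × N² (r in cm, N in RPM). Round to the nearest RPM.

535 RPM

Original rotor: r = 167 mm = 16.7 cm
RCF_original = 1.118 × 10⁻⁵ × 16.7 × (860)² = 1.118 × 10⁻⁵ × 16.7 × 739,600 ≈ 138.1 × g
Target RCF = 0.5 × 138.1 ≈ 69 × g
Your rotor: r = 431 mm / 2 = 215.5 mm = 21.55 cm
69 = 1.118 × 10⁻⁵ × 21.55 × N²
N² = 69 / (24.0929 × 10⁻⁵) = 286,391
N ≈ √286,391 ≈ 535.2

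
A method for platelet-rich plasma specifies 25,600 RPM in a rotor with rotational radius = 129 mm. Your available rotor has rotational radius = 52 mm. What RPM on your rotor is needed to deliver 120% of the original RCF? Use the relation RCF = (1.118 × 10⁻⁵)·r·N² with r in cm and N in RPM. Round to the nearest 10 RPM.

44170 RPM

Original rotor: r = 129 mm = 12.9 cm
RCF_original = 1.118 × 10⁻⁵ × 12.9 × (25600)² = 1.118 × 10⁻⁵ × 12.9 × 655,360,000 ≈ 94,517.3 × g
Target RCF = 1.2 × 94,517.3 ≈ 113,420.8 × g
Your rotor: r = 52 mm = 5.2 cm
113,420.8 = 1.118 × 10⁻⁵ × 5.2 × N²
N² = 113,420.8 / (5.8136 × 10⁻⁵) = 1,950,956,378
N ≈ √1,950,956,378 ≈ 44,169.6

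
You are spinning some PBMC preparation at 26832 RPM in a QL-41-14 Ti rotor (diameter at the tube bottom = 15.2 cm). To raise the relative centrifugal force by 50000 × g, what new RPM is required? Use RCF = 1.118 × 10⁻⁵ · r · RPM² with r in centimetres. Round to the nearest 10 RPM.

≈ 36170 RPM

r = 15.2 / 2 = 7.6 cm
Current RCF = 1.118 × 10⁻⁵ × 7.6 × (26832)² = 1.118 × 10⁻⁵ × 7.6 × 719,956,224 ≈ 61,173.2 × g
Target RCF = 61,173.2 + 50,000 = 111,173.2 × g
N² = 111,173.2 / (8.4968 × 10⁻⁵) = 1,308,412,579
N ≈ √1,308,412,579 ≈ 36,172.0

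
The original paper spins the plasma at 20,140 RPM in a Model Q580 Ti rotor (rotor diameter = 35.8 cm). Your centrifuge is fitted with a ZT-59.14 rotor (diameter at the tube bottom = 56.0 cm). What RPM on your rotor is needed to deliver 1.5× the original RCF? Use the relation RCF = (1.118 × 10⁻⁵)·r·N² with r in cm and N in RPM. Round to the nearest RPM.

Original rotor: r = 35.8 / 2 = 17.9 cm
RCF_original = 1.118 × 10⁻⁵ × 17.9 × (20140)² = 1.118 × 10⁻⁵ × 17.9 × 405,619,600 ≈ 81,173.4 × g
Target RCF = 1.5 × 81,173.4 ≈ 121,760.1 × g
Your rotor: r = 56.0 / 2 = 28 cm
121,760.1 = 1.118 × 10⁻⁵ × 28 × N²
N² = 121,760.1 / (31.304 × 10⁻⁵) = 388,960,197
N ≈ √388,960,197 ≈ 19,722.1

≈ 19722 RPM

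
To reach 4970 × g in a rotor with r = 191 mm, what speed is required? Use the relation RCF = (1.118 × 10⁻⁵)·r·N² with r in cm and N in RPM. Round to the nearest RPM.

N ≈ 4824 RPM

r = 191 mm = 19.1 cm
4,970 = 1.118 × 10⁻⁵ × 19.1 × N²
N² = 4,970 / (21.3538 × 10⁻⁵) = 23,274,546
N ≈ √23,274,546 ≈ 4,824.4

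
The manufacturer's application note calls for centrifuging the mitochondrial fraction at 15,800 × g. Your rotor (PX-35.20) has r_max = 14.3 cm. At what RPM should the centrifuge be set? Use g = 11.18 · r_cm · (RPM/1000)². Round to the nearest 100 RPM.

N ≈ 9900 RPM

15,800 = 11.18 × 14.3 × (N/1000)²
(N/1000)² = 15,800 / 159.874 = 98.82783
N = 1000 × √98.82783 ≈ 9,941.2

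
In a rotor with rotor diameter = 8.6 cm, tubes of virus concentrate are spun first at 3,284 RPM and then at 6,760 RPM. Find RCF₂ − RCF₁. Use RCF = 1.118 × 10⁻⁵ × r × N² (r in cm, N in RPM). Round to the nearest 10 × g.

r = 8.6 / 2 = 4.3 cm
RCF₁ = 1.118 × 10⁻⁵ × 4.3 × (3284)² = 1.118 × 10⁻⁵ × 4.3 × 10,784,656 ≈ 518.5 × g
RCF₂ = 1.118 × 10⁻⁵ × 4.3 × (6760)² = 1.118 × 10⁻⁵ × 4.3 × 45,697,600 ≈ 2,196.9 × g
Increase = 2,196.9 − 518.5 = 1,678.4

1680 × g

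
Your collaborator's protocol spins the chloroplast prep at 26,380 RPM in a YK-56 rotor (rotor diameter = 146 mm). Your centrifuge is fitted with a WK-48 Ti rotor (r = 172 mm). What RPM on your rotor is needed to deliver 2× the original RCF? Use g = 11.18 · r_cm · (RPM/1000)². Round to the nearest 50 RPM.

Original rotor: r = 146 mm / 2 = 73 mm = 7.3 cm
RCF_original = 11.18 × 7.3 × (26.38)² = 11.18 × 7.3 × 695.9044 ≈ 56,795.5 × g
Target RCF = 2 × 56,795.5 ≈ 113,591 × g
Your rotor: r = 172 mm = 17.2 cm
113,591 = 11.18 × 17.2 × (N/1000)²
(N/1000)² = 113,591 / 192.296 = 590.7091
N = 1000 × √590.7091 ≈ 24,304.5

≈ 24300 RPM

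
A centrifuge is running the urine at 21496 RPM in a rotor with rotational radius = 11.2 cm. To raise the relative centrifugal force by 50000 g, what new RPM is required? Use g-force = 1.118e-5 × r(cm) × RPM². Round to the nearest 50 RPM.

Current RCF = 1.118 × 10⁻⁵ × 11.2 × (21496)² = 1.118 × 10⁻⁵ × 11.2 × 462,078,016 ≈ 57,859.6 × g
Target RCF = 57,859.6 + 50,000 = 107,859.6 × g
N² = 107,859.6 / (12.5216 × 10⁻⁵) = 861,388,321
N ≈ √861,388,321 ≈ 29,349.4

≈ 29350 RPM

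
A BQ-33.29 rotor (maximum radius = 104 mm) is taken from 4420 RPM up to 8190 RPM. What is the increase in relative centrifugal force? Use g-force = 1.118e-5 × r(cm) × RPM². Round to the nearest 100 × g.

≈ 5500 x g

r = 104 mm = 10.4 cm
RCF₁ = 1.118 × 10⁻⁵ × 10.4 × (4420)² = 1.118 × 10⁻⁵ × 10.4 × 19,536,400 ≈ 2,271.5 × g
RCF₂ = 1.118 × 10⁻⁵ × 10.4 × (8190)² = 1.118 × 10⁻⁵ × 10.4 × 67,076,100 ≈ 7,799.1 × g
Increase = 7,799.1 − 2,271.5 = 5,527.6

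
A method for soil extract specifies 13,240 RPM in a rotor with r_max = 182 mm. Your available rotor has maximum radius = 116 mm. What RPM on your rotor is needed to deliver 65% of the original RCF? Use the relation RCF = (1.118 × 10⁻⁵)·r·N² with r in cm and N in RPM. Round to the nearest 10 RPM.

Original rotor: r = 182 mm = 18.2 cm
RCF = 1.118 × 10⁻⁵ × r × N²
RCF_original = 1.118 × 10⁻⁵ × 18.2 × (13240)² = 1.118 × 10⁻⁵ × 18.2 × 175,297,600 ≈ 35,668.9 × g
Target RCF = 0.65 × 35,668.9 ≈ 23,184.8 × g
Your rotor: r = 116 mm = 11.6 cm
23,184.8 = 1.118 × 10⁻⁵ × 11.6 × N²
N² = 23,184.8 / (12.9688 × 10⁻⁵) = 178,773,672
N ≈ √178,773,672 ≈ 13,370.6

13370 RPM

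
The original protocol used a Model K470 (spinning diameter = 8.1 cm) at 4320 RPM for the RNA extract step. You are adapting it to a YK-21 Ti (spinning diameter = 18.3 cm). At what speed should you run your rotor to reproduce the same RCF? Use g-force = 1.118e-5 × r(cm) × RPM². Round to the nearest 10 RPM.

≈ 2870 RPM

Original rotor: r = 8.1 / 2 = 4.05 cm
RCF_original = 1.118 × 10⁻⁵ × 4.05 × (4320)² = 1.118 × 10⁻⁵ × 4.05 × 18,662,400 ≈ 845 × g
Your rotor: r = 18.3 / 2 = 9.15 cm
845 = 1.118 × 10⁻⁵ × 9.15 × N²
N² = 845 / (10.2297 × 10⁻⁵) = 8,260,262
N ≈ √8,260,262 ≈ 2,874.1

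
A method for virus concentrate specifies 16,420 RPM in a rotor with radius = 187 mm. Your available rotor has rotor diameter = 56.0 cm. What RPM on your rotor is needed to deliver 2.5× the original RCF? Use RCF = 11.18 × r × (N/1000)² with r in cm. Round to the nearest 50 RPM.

≈ 21200 RPM

Original rotor: r = 187 mm = 18.7 cm
RCF_original = 11.18 × 18.7 × (16.42)² = 11.18 × 18.7 × 269.6164 ≈ 56,367.6 × g
Target RCF = 2.5 × 56,367.6 ≈ 140,919 × g
Your rotor: r = 56.0 / 2 = 28 cm
140,919 = 11.18 × 28 × (N/1000)²
(N/1000)² = 140,919 / 313.04 = 450.1629
N = 1000 × √450.1629 ≈ 21,217.0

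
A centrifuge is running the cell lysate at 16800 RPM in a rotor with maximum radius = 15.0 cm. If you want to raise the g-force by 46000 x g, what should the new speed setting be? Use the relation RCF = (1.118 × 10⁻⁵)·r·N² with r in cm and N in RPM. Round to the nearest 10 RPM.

≈ 23590 RPM

Current RCF = 1.118 × 10⁻⁵ × 15 × (16800)² = 1.118 × 10⁻⁵ × 15 × 282,240,000 ≈ 47,331.6 × g
Target RCF = 47,331.6 + 46,000 = 93,331.6 × g
N² = 93,331.6 / (16.77 × 10⁻⁵) = 556,539,058
N ≈ √556,539,058 ≈ 23,591.1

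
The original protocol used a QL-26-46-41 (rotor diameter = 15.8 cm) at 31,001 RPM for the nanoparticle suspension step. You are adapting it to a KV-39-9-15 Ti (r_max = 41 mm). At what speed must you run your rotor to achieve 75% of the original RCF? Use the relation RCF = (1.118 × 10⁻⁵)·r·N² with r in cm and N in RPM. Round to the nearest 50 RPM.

37250 RPM

Original rotor: r = 15.8 / 2 = 7.9 cm
RCF_original = 1.118 × 10⁻⁵ × 7.9 × (31001)² = 1.118 × 10⁻⁵ × 7.9 × 961,062,001 ≈ 84,882.9 × g
Target RCF = 0.75 × 84,882.9 ≈ 63,662.2 × g
Your rotor: r = 41 mm = 4.1 cm
63,662.2 = 1.118 × 10⁻⁵ × 4.1 × N²
N² = 63,662.2 / (4.5838 × 10⁻⁵) = 1,388,852,044
N ≈ √1,388,852,044 ≈ 37,267.3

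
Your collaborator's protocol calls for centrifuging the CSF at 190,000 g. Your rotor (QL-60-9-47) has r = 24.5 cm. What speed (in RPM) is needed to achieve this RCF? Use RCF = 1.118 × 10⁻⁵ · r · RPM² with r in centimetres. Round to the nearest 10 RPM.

190,000 = 1.118 × 10⁻⁵ × 24.5 × N²
N² = 190,000 / (27.391 × 10⁻⁵) = 693,658,501
N ≈ √693,658,501 ≈ 26,337.4

26340 RPM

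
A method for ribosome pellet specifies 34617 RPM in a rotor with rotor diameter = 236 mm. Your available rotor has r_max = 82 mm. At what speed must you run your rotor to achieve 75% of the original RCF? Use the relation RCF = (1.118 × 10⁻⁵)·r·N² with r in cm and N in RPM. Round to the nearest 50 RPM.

Original rotor: r = 236 mm / 2 = 118 mm = 11.8 cm
RCF = 1.118 × 10⁻⁵ × r × N²
RCF_original = 1.118 × 10⁻⁵ × 11.8 × (34617)² = 1.118 × 10⁻⁵ × 11.8 × 1,198,336,689 ≈ 158,089.4 × g
Target RCF = 0.75 × 158,089.4 ≈ 118,567 × g
Your rotor: r = 82 mm = 8.2 cm
118,567 = 1.118 × 10⁻⁵ × 8.2 × N²
N² = 118,567 / (9.1676 × 10⁻⁵) = 1,293,326,498
N ≈ √1,293,326,498 ≈ 35,962.8

35950 RPM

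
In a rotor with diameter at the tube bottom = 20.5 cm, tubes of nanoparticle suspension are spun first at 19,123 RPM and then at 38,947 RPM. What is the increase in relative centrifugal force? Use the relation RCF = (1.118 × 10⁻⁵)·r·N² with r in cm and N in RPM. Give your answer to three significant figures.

r = 20.5 / 2 = 10.25 cm
RCF₁ = 1.118 × 10⁻⁵ × 10.25 × (19123)² = 1.118 × 10⁻⁵ × 10.25 × 365,689,129 ≈ 41,906.1 × g
RCF₂ = 1.118 × 10⁻⁵ × 10.25 × (38947)² = 1.118 × 10⁻⁵ × 10.25 × 1,516,868,809 ≈ 173,825.6 × g
Increase = 173,825.6 − 41,906.1 = 131,919.5

132000 x g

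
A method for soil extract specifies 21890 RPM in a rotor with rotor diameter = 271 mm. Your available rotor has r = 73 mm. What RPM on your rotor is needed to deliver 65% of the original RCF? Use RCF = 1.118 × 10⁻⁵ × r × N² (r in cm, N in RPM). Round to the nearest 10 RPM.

Original rotor: r = 271 mm / 2 = 135.5 mm = 13.55 cm
RCF = 1.118 × 10⁻⁵ × r × N²
RCF_original = 1.118 × 10⁻⁵ × 13.55 × (21890)² = 1.118 × 10⁻⁵ × 13.55 × 479,172,100 ≈ 72,589.3 × g
Target RCF = 0.65 × 72,589.3 ≈ 47,183 × g
Your rotor: r = 73 mm = 7.3 cm
47,183 = 1.118 × 10⁻⁵ × 7.3 × N²
N² = 47,183 / (8.1614 × 10⁻⁵) = 578,123,851
N ≈ √578,123,851 ≈ 24,044.2

24040 RPM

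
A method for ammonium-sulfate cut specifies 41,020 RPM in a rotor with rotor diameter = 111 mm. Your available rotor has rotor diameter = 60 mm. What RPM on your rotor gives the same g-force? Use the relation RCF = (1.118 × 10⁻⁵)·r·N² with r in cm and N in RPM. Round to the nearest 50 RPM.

≈ 55800 RPM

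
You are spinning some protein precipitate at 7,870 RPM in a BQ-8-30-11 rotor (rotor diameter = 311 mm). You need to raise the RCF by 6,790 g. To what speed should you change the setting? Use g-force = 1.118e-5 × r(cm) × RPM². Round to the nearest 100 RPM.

r = 311 mm / 2 = 155.5 mm = 15.55 cm
Current RCF = 1.118 × 10⁻⁵ × 15.55 × (7870)² = 1.118 × 10⁻⁵ × 15.55 × 61,936,900 ≈ 10,767.7 × g
Target RCF = 10,767.7 + 6,790 = 17,557.7 × g
N² = 17,557.7 / (17.3849 × 10⁻⁵) = 100,993,966
N ≈ √100,993,966 ≈ 10,049.6

≈ 10000 RPM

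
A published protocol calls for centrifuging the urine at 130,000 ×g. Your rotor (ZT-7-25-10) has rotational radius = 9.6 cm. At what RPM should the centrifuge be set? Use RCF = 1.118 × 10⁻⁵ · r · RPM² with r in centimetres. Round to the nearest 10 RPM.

RCF = 1.118 × 10⁻⁵ × r × N²
130,000 = 1.118 × 10⁻⁵ × 9.6 × N²
N² = 130,000 / (10.7328 × 10⁻⁵) = 1,211,240,310
N ≈ √1,211,240,310 ≈ 34,802.9

N ≈ 34800 RPM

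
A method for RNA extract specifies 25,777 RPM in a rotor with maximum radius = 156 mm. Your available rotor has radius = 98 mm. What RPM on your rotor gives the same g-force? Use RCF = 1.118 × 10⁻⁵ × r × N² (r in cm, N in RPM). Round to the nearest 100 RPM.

Original rotor: r = 156 mm = 15.6 cm
RCF = 1.118 × 10⁻⁵ × r × N²
RCF_original = 1.118 × 10⁻⁵ × 15.6 × (25777)² = 1.118 × 10⁻⁵ × 15.6 × 664,453,729 ≈ 115,886 × g
Your rotor: r = 98 mm = 9.8 cm
115,886 = 1.118 × 10⁻⁵ × 9.8 × N²
N² = 115,886 / (10.9564 × 10⁻⁵) = 1,057,701,435
N ≈ √1,057,701,435 ≈ 32,522.3

32500 RPM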